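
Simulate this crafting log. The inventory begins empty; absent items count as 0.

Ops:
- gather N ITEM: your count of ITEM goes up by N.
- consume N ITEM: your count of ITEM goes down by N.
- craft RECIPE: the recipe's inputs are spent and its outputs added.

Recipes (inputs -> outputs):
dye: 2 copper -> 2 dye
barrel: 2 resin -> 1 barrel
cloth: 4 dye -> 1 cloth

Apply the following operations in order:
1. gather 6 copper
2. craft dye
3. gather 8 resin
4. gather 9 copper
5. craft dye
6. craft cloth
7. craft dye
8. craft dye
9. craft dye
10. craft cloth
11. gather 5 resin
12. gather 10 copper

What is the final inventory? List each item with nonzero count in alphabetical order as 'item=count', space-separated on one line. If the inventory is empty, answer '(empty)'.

Answer: cloth=2 copper=15 dye=2 resin=13

Derivation:
After 1 (gather 6 copper): copper=6
After 2 (craft dye): copper=4 dye=2
After 3 (gather 8 resin): copper=4 dye=2 resin=8
After 4 (gather 9 copper): copper=13 dye=2 resin=8
After 5 (craft dye): copper=11 dye=4 resin=8
After 6 (craft cloth): cloth=1 copper=11 resin=8
After 7 (craft dye): cloth=1 copper=9 dye=2 resin=8
After 8 (craft dye): cloth=1 copper=7 dye=4 resin=8
After 9 (craft dye): cloth=1 copper=5 dye=6 resin=8
After 10 (craft cloth): cloth=2 copper=5 dye=2 resin=8
After 11 (gather 5 resin): cloth=2 copper=5 dye=2 resin=13
After 12 (gather 10 copper): cloth=2 copper=15 dye=2 resin=13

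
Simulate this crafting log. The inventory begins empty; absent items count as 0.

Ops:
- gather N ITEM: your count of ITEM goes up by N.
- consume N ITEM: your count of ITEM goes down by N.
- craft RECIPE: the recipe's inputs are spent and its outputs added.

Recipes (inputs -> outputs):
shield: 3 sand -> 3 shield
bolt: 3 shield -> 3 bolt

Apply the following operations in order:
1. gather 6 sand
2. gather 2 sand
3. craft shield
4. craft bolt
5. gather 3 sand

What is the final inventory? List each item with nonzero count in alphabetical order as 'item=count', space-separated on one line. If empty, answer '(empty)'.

Answer: bolt=3 sand=8

Derivation:
After 1 (gather 6 sand): sand=6
After 2 (gather 2 sand): sand=8
After 3 (craft shield): sand=5 shield=3
After 4 (craft bolt): bolt=3 sand=5
After 5 (gather 3 sand): bolt=3 sand=8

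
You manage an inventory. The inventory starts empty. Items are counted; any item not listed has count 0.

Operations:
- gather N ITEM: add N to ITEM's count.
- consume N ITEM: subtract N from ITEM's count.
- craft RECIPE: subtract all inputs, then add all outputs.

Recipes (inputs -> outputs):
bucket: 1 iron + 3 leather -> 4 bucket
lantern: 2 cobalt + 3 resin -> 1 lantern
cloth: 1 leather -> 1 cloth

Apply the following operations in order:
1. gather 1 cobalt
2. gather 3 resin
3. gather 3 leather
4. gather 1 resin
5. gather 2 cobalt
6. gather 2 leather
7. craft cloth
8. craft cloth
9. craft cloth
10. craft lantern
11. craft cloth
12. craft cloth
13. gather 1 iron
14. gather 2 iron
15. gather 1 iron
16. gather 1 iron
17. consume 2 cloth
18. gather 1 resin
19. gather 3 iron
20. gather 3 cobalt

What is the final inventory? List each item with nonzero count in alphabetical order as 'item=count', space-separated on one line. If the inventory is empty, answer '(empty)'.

After 1 (gather 1 cobalt): cobalt=1
After 2 (gather 3 resin): cobalt=1 resin=3
After 3 (gather 3 leather): cobalt=1 leather=3 resin=3
After 4 (gather 1 resin): cobalt=1 leather=3 resin=4
After 5 (gather 2 cobalt): cobalt=3 leather=3 resin=4
After 6 (gather 2 leather): cobalt=3 leather=5 resin=4
After 7 (craft cloth): cloth=1 cobalt=3 leather=4 resin=4
After 8 (craft cloth): cloth=2 cobalt=3 leather=3 resin=4
After 9 (craft cloth): cloth=3 cobalt=3 leather=2 resin=4
After 10 (craft lantern): cloth=3 cobalt=1 lantern=1 leather=2 resin=1
After 11 (craft cloth): cloth=4 cobalt=1 lantern=1 leather=1 resin=1
After 12 (craft cloth): cloth=5 cobalt=1 lantern=1 resin=1
After 13 (gather 1 iron): cloth=5 cobalt=1 iron=1 lantern=1 resin=1
After 14 (gather 2 iron): cloth=5 cobalt=1 iron=3 lantern=1 resin=1
After 15 (gather 1 iron): cloth=5 cobalt=1 iron=4 lantern=1 resin=1
After 16 (gather 1 iron): cloth=5 cobalt=1 iron=5 lantern=1 resin=1
After 17 (consume 2 cloth): cloth=3 cobalt=1 iron=5 lantern=1 resin=1
After 18 (gather 1 resin): cloth=3 cobalt=1 iron=5 lantern=1 resin=2
After 19 (gather 3 iron): cloth=3 cobalt=1 iron=8 lantern=1 resin=2
After 20 (gather 3 cobalt): cloth=3 cobalt=4 iron=8 lantern=1 resin=2

Answer: cloth=3 cobalt=4 iron=8 lantern=1 resin=2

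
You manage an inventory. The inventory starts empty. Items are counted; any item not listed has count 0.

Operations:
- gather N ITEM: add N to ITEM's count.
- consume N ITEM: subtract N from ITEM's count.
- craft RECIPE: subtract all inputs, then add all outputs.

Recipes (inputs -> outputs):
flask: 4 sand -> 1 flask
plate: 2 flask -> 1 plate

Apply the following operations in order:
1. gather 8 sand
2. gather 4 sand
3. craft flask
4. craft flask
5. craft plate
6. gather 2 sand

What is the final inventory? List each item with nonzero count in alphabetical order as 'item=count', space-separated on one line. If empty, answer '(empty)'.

Answer: plate=1 sand=6

Derivation:
After 1 (gather 8 sand): sand=8
After 2 (gather 4 sand): sand=12
After 3 (craft flask): flask=1 sand=8
After 4 (craft flask): flask=2 sand=4
After 5 (craft plate): plate=1 sand=4
After 6 (gather 2 sand): plate=1 sand=6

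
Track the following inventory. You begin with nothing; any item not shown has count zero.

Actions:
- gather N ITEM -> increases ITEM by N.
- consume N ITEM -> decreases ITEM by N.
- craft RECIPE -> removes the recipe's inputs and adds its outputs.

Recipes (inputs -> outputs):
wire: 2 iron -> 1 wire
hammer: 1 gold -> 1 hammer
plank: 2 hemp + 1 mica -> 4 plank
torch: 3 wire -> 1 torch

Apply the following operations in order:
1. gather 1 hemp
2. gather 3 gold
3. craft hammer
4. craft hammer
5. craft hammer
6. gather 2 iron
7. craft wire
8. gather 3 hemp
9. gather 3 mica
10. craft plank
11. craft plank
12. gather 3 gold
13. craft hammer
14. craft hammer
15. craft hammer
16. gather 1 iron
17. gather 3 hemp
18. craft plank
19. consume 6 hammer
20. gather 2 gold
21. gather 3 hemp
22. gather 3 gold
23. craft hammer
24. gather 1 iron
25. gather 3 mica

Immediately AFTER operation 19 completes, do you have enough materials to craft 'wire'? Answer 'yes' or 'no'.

After 1 (gather 1 hemp): hemp=1
After 2 (gather 3 gold): gold=3 hemp=1
After 3 (craft hammer): gold=2 hammer=1 hemp=1
After 4 (craft hammer): gold=1 hammer=2 hemp=1
After 5 (craft hammer): hammer=3 hemp=1
After 6 (gather 2 iron): hammer=3 hemp=1 iron=2
After 7 (craft wire): hammer=3 hemp=1 wire=1
After 8 (gather 3 hemp): hammer=3 hemp=4 wire=1
After 9 (gather 3 mica): hammer=3 hemp=4 mica=3 wire=1
After 10 (craft plank): hammer=3 hemp=2 mica=2 plank=4 wire=1
After 11 (craft plank): hammer=3 mica=1 plank=8 wire=1
After 12 (gather 3 gold): gold=3 hammer=3 mica=1 plank=8 wire=1
After 13 (craft hammer): gold=2 hammer=4 mica=1 plank=8 wire=1
After 14 (craft hammer): gold=1 hammer=5 mica=1 plank=8 wire=1
After 15 (craft hammer): hammer=6 mica=1 plank=8 wire=1
After 16 (gather 1 iron): hammer=6 iron=1 mica=1 plank=8 wire=1
After 17 (gather 3 hemp): hammer=6 hemp=3 iron=1 mica=1 plank=8 wire=1
After 18 (craft plank): hammer=6 hemp=1 iron=1 plank=12 wire=1
After 19 (consume 6 hammer): hemp=1 iron=1 plank=12 wire=1

Answer: no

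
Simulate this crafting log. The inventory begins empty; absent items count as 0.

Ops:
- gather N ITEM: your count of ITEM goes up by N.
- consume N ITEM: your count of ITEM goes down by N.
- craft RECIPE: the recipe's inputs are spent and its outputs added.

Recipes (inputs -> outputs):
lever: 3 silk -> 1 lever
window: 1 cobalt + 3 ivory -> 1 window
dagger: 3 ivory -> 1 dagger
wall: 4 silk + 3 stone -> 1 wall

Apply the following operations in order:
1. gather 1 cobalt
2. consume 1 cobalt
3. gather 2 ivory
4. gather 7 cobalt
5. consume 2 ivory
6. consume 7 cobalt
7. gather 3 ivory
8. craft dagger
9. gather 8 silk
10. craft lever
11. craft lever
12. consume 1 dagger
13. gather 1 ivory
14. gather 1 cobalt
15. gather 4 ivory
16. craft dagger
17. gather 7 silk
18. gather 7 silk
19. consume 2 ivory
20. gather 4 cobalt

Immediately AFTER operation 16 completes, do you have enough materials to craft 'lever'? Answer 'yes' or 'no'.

After 1 (gather 1 cobalt): cobalt=1
After 2 (consume 1 cobalt): (empty)
After 3 (gather 2 ivory): ivory=2
After 4 (gather 7 cobalt): cobalt=7 ivory=2
After 5 (consume 2 ivory): cobalt=7
After 6 (consume 7 cobalt): (empty)
After 7 (gather 3 ivory): ivory=3
After 8 (craft dagger): dagger=1
After 9 (gather 8 silk): dagger=1 silk=8
After 10 (craft lever): dagger=1 lever=1 silk=5
After 11 (craft lever): dagger=1 lever=2 silk=2
After 12 (consume 1 dagger): lever=2 silk=2
After 13 (gather 1 ivory): ivory=1 lever=2 silk=2
After 14 (gather 1 cobalt): cobalt=1 ivory=1 lever=2 silk=2
After 15 (gather 4 ivory): cobalt=1 ivory=5 lever=2 silk=2
After 16 (craft dagger): cobalt=1 dagger=1 ivory=2 lever=2 silk=2

Answer: no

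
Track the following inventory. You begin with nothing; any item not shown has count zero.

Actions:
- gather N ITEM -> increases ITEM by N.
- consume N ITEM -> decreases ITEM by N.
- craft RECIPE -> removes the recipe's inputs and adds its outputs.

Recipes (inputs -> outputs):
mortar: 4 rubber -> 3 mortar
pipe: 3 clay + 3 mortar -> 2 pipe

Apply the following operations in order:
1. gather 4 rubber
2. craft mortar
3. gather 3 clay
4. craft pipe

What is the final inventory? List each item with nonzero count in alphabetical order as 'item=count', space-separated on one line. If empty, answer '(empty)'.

After 1 (gather 4 rubber): rubber=4
After 2 (craft mortar): mortar=3
After 3 (gather 3 clay): clay=3 mortar=3
After 4 (craft pipe): pipe=2

Answer: pipe=2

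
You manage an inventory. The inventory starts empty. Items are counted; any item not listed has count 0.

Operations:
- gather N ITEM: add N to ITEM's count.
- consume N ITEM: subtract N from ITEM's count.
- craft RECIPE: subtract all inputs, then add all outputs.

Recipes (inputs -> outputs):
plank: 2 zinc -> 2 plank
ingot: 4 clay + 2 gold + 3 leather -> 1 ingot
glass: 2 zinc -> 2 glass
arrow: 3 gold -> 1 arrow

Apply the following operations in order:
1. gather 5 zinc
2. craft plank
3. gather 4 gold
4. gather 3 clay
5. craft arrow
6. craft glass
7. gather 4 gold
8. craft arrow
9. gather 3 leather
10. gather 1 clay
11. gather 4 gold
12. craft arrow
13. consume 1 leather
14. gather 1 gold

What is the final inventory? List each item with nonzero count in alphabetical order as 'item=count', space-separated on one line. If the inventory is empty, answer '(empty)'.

After 1 (gather 5 zinc): zinc=5
After 2 (craft plank): plank=2 zinc=3
After 3 (gather 4 gold): gold=4 plank=2 zinc=3
After 4 (gather 3 clay): clay=3 gold=4 plank=2 zinc=3
After 5 (craft arrow): arrow=1 clay=3 gold=1 plank=2 zinc=3
After 6 (craft glass): arrow=1 clay=3 glass=2 gold=1 plank=2 zinc=1
After 7 (gather 4 gold): arrow=1 clay=3 glass=2 gold=5 plank=2 zinc=1
After 8 (craft arrow): arrow=2 clay=3 glass=2 gold=2 plank=2 zinc=1
After 9 (gather 3 leather): arrow=2 clay=3 glass=2 gold=2 leather=3 plank=2 zinc=1
After 10 (gather 1 clay): arrow=2 clay=4 glass=2 gold=2 leather=3 plank=2 zinc=1
After 11 (gather 4 gold): arrow=2 clay=4 glass=2 gold=6 leather=3 plank=2 zinc=1
After 12 (craft arrow): arrow=3 clay=4 glass=2 gold=3 leather=3 plank=2 zinc=1
After 13 (consume 1 leather): arrow=3 clay=4 glass=2 gold=3 leather=2 plank=2 zinc=1
After 14 (gather 1 gold): arrow=3 clay=4 glass=2 gold=4 leather=2 plank=2 zinc=1

Answer: arrow=3 clay=4 glass=2 gold=4 leather=2 plank=2 zinc=1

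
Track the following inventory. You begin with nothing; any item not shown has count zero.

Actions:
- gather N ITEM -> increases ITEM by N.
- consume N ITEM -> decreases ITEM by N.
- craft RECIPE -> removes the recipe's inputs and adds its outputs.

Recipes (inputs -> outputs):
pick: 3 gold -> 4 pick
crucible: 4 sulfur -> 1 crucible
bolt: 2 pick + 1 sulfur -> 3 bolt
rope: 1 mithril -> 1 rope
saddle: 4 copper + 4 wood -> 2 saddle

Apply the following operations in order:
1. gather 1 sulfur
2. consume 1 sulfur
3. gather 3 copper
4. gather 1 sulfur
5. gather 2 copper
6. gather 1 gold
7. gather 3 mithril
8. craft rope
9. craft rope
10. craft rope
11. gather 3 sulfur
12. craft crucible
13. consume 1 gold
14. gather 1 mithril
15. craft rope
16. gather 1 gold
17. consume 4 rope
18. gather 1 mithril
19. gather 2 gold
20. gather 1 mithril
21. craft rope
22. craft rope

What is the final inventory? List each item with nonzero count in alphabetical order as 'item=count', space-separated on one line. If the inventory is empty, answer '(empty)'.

After 1 (gather 1 sulfur): sulfur=1
After 2 (consume 1 sulfur): (empty)
After 3 (gather 3 copper): copper=3
After 4 (gather 1 sulfur): copper=3 sulfur=1
After 5 (gather 2 copper): copper=5 sulfur=1
After 6 (gather 1 gold): copper=5 gold=1 sulfur=1
After 7 (gather 3 mithril): copper=5 gold=1 mithril=3 sulfur=1
After 8 (craft rope): copper=5 gold=1 mithril=2 rope=1 sulfur=1
After 9 (craft rope): copper=5 gold=1 mithril=1 rope=2 sulfur=1
After 10 (craft rope): copper=5 gold=1 rope=3 sulfur=1
After 11 (gather 3 sulfur): copper=5 gold=1 rope=3 sulfur=4
After 12 (craft crucible): copper=5 crucible=1 gold=1 rope=3
After 13 (consume 1 gold): copper=5 crucible=1 rope=3
After 14 (gather 1 mithril): copper=5 crucible=1 mithril=1 rope=3
After 15 (craft rope): copper=5 crucible=1 rope=4
After 16 (gather 1 gold): copper=5 crucible=1 gold=1 rope=4
After 17 (consume 4 rope): copper=5 crucible=1 gold=1
After 18 (gather 1 mithril): copper=5 crucible=1 gold=1 mithril=1
After 19 (gather 2 gold): copper=5 crucible=1 gold=3 mithril=1
After 20 (gather 1 mithril): copper=5 crucible=1 gold=3 mithril=2
After 21 (craft rope): copper=5 crucible=1 gold=3 mithril=1 rope=1
After 22 (craft rope): copper=5 crucible=1 gold=3 rope=2

Answer: copper=5 crucible=1 gold=3 rope=2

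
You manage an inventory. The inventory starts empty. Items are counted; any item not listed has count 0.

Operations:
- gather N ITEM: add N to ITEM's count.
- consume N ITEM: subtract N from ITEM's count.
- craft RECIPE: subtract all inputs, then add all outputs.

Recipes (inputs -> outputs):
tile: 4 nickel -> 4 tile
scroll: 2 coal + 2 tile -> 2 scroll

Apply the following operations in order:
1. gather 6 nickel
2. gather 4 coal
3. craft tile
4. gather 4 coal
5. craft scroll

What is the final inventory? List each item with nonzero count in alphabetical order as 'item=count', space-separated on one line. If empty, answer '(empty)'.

Answer: coal=6 nickel=2 scroll=2 tile=2

Derivation:
After 1 (gather 6 nickel): nickel=6
After 2 (gather 4 coal): coal=4 nickel=6
After 3 (craft tile): coal=4 nickel=2 tile=4
After 4 (gather 4 coal): coal=8 nickel=2 tile=4
After 5 (craft scroll): coal=6 nickel=2 scroll=2 tile=2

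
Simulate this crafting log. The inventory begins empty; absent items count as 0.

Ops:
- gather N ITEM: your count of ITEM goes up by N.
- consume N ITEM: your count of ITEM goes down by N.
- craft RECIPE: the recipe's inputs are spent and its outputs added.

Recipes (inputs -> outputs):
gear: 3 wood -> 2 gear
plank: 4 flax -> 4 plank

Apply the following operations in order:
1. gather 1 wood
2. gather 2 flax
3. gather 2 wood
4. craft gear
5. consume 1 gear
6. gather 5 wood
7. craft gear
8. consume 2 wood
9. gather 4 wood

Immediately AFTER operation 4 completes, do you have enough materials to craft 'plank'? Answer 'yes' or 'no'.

After 1 (gather 1 wood): wood=1
After 2 (gather 2 flax): flax=2 wood=1
After 3 (gather 2 wood): flax=2 wood=3
After 4 (craft gear): flax=2 gear=2

Answer: no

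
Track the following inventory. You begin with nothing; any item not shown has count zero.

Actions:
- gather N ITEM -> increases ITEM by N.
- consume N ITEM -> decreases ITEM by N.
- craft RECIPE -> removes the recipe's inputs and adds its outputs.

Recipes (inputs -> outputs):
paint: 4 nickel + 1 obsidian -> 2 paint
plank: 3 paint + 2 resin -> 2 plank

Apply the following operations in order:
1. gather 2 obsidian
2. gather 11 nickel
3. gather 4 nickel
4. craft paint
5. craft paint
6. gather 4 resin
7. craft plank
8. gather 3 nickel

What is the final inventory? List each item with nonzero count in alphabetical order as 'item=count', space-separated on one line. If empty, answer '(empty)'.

After 1 (gather 2 obsidian): obsidian=2
After 2 (gather 11 nickel): nickel=11 obsidian=2
After 3 (gather 4 nickel): nickel=15 obsidian=2
After 4 (craft paint): nickel=11 obsidian=1 paint=2
After 5 (craft paint): nickel=7 paint=4
After 6 (gather 4 resin): nickel=7 paint=4 resin=4
After 7 (craft plank): nickel=7 paint=1 plank=2 resin=2
After 8 (gather 3 nickel): nickel=10 paint=1 plank=2 resin=2

Answer: nickel=10 paint=1 plank=2 resin=2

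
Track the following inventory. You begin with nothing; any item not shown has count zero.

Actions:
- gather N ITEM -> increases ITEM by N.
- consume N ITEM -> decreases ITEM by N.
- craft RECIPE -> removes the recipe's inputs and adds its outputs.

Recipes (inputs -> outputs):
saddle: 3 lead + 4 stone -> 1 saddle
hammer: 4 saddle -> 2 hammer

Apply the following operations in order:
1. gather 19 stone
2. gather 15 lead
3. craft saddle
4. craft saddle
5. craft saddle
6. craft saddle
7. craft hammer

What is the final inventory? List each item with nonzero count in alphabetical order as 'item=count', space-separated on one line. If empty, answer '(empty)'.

Answer: hammer=2 lead=3 stone=3

Derivation:
After 1 (gather 19 stone): stone=19
After 2 (gather 15 lead): lead=15 stone=19
After 3 (craft saddle): lead=12 saddle=1 stone=15
After 4 (craft saddle): lead=9 saddle=2 stone=11
After 5 (craft saddle): lead=6 saddle=3 stone=7
After 6 (craft saddle): lead=3 saddle=4 stone=3
After 7 (craft hammer): hammer=2 lead=3 stone=3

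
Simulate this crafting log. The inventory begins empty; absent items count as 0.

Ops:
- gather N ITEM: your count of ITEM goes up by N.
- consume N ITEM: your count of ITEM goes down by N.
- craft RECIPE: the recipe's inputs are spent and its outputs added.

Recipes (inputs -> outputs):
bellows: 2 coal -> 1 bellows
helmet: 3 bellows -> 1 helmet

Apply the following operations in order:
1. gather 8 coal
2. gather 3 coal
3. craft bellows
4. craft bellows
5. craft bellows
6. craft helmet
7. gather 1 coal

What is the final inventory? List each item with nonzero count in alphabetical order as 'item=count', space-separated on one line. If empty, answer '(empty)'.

After 1 (gather 8 coal): coal=8
After 2 (gather 3 coal): coal=11
After 3 (craft bellows): bellows=1 coal=9
After 4 (craft bellows): bellows=2 coal=7
After 5 (craft bellows): bellows=3 coal=5
After 6 (craft helmet): coal=5 helmet=1
After 7 (gather 1 coal): coal=6 helmet=1

Answer: coal=6 helmet=1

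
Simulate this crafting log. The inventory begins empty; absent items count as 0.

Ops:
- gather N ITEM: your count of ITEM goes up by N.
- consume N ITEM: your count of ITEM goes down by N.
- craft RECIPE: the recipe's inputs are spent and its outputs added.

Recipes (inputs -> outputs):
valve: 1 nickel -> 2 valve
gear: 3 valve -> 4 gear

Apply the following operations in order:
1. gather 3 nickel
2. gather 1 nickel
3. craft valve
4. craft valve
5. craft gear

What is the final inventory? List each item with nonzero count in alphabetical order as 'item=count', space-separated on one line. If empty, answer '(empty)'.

After 1 (gather 3 nickel): nickel=3
After 2 (gather 1 nickel): nickel=4
After 3 (craft valve): nickel=3 valve=2
After 4 (craft valve): nickel=2 valve=4
After 5 (craft gear): gear=4 nickel=2 valve=1

Answer: gear=4 nickel=2 valve=1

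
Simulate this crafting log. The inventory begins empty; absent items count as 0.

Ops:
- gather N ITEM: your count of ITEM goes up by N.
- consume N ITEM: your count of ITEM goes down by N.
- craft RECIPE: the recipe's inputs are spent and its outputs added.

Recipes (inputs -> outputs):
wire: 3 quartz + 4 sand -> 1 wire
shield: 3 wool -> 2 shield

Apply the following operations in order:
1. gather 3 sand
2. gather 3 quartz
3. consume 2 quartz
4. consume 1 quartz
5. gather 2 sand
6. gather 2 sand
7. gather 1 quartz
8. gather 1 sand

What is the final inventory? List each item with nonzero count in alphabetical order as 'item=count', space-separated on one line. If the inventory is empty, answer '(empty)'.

After 1 (gather 3 sand): sand=3
After 2 (gather 3 quartz): quartz=3 sand=3
After 3 (consume 2 quartz): quartz=1 sand=3
After 4 (consume 1 quartz): sand=3
After 5 (gather 2 sand): sand=5
After 6 (gather 2 sand): sand=7
After 7 (gather 1 quartz): quartz=1 sand=7
After 8 (gather 1 sand): quartz=1 sand=8

Answer: quartz=1 sand=8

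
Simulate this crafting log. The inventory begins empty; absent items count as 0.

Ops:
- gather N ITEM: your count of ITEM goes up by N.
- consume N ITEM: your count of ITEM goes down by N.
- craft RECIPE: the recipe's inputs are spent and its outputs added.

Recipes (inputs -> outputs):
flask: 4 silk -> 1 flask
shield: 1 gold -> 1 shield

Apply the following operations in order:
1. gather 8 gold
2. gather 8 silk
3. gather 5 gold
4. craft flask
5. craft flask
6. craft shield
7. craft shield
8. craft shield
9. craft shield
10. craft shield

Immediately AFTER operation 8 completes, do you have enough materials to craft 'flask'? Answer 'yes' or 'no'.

Answer: no

Derivation:
After 1 (gather 8 gold): gold=8
After 2 (gather 8 silk): gold=8 silk=8
After 3 (gather 5 gold): gold=13 silk=8
After 4 (craft flask): flask=1 gold=13 silk=4
After 5 (craft flask): flask=2 gold=13
After 6 (craft shield): flask=2 gold=12 shield=1
After 7 (craft shield): flask=2 gold=11 shield=2
After 8 (craft shield): flask=2 gold=10 shield=3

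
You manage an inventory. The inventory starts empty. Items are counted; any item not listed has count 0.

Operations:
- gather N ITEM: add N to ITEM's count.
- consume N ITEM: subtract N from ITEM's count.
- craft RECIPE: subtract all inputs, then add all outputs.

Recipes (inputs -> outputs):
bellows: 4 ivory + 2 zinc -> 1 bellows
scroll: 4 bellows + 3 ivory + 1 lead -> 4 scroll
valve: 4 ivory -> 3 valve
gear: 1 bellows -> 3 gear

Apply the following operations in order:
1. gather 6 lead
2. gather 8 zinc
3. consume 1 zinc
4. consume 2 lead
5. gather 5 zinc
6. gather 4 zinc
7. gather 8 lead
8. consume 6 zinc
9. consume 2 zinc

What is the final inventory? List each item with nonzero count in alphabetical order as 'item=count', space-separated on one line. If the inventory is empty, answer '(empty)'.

After 1 (gather 6 lead): lead=6
After 2 (gather 8 zinc): lead=6 zinc=8
After 3 (consume 1 zinc): lead=6 zinc=7
After 4 (consume 2 lead): lead=4 zinc=7
After 5 (gather 5 zinc): lead=4 zinc=12
After 6 (gather 4 zinc): lead=4 zinc=16
After 7 (gather 8 lead): lead=12 zinc=16
After 8 (consume 6 zinc): lead=12 zinc=10
After 9 (consume 2 zinc): lead=12 zinc=8

Answer: lead=12 zinc=8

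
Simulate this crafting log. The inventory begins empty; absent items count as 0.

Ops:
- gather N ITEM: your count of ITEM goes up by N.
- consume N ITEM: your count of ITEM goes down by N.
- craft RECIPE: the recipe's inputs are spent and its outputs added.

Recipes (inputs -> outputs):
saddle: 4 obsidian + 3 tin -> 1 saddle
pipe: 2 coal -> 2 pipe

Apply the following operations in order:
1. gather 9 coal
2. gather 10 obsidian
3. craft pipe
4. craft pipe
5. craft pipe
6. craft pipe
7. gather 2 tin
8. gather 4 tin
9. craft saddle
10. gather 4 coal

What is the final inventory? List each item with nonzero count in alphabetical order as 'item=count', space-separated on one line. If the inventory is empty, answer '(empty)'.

After 1 (gather 9 coal): coal=9
After 2 (gather 10 obsidian): coal=9 obsidian=10
After 3 (craft pipe): coal=7 obsidian=10 pipe=2
After 4 (craft pipe): coal=5 obsidian=10 pipe=4
After 5 (craft pipe): coal=3 obsidian=10 pipe=6
After 6 (craft pipe): coal=1 obsidian=10 pipe=8
After 7 (gather 2 tin): coal=1 obsidian=10 pipe=8 tin=2
After 8 (gather 4 tin): coal=1 obsidian=10 pipe=8 tin=6
After 9 (craft saddle): coal=1 obsidian=6 pipe=8 saddle=1 tin=3
After 10 (gather 4 coal): coal=5 obsidian=6 pipe=8 saddle=1 tin=3

Answer: coal=5 obsidian=6 pipe=8 saddle=1 tin=3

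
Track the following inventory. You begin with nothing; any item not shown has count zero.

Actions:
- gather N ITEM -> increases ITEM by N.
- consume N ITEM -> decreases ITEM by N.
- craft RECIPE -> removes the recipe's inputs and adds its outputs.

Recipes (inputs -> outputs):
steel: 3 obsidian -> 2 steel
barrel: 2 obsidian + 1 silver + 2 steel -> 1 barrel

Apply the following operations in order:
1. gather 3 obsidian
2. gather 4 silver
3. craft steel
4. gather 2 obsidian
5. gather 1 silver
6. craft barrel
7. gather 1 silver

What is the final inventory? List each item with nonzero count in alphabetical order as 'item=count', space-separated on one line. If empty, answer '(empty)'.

Answer: barrel=1 silver=5

Derivation:
After 1 (gather 3 obsidian): obsidian=3
After 2 (gather 4 silver): obsidian=3 silver=4
After 3 (craft steel): silver=4 steel=2
After 4 (gather 2 obsidian): obsidian=2 silver=4 steel=2
After 5 (gather 1 silver): obsidian=2 silver=5 steel=2
After 6 (craft barrel): barrel=1 silver=4
After 7 (gather 1 silver): barrel=1 silver=5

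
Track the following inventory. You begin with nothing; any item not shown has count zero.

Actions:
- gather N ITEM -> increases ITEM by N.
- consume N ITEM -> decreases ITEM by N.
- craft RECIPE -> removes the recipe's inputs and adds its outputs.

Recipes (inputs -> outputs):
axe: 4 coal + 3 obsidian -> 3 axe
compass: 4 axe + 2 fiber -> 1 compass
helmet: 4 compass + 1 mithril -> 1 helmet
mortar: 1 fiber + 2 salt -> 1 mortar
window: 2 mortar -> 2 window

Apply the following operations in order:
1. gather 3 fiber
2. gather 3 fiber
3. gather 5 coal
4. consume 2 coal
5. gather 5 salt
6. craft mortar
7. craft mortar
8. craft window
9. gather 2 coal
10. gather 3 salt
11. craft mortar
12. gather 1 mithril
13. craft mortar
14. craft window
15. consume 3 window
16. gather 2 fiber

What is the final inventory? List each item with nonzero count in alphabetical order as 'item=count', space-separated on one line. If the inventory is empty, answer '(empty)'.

After 1 (gather 3 fiber): fiber=3
After 2 (gather 3 fiber): fiber=6
After 3 (gather 5 coal): coal=5 fiber=6
After 4 (consume 2 coal): coal=3 fiber=6
After 5 (gather 5 salt): coal=3 fiber=6 salt=5
After 6 (craft mortar): coal=3 fiber=5 mortar=1 salt=3
After 7 (craft mortar): coal=3 fiber=4 mortar=2 salt=1
After 8 (craft window): coal=3 fiber=4 salt=1 window=2
After 9 (gather 2 coal): coal=5 fiber=4 salt=1 window=2
After 10 (gather 3 salt): coal=5 fiber=4 salt=4 window=2
After 11 (craft mortar): coal=5 fiber=3 mortar=1 salt=2 window=2
After 12 (gather 1 mithril): coal=5 fiber=3 mithril=1 mortar=1 salt=2 window=2
After 13 (craft mortar): coal=5 fiber=2 mithril=1 mortar=2 window=2
After 14 (craft window): coal=5 fiber=2 mithril=1 window=4
After 15 (consume 3 window): coal=5 fiber=2 mithril=1 window=1
After 16 (gather 2 fiber): coal=5 fiber=4 mithril=1 window=1

Answer: coal=5 fiber=4 mithril=1 window=1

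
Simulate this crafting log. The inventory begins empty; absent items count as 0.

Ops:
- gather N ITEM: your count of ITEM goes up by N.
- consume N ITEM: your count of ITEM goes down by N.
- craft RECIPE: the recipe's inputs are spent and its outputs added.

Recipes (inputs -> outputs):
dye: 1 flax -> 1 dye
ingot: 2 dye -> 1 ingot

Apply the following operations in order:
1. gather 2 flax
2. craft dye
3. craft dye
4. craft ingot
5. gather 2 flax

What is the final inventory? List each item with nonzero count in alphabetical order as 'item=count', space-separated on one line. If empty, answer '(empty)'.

After 1 (gather 2 flax): flax=2
After 2 (craft dye): dye=1 flax=1
After 3 (craft dye): dye=2
After 4 (craft ingot): ingot=1
After 5 (gather 2 flax): flax=2 ingot=1

Answer: flax=2 ingot=1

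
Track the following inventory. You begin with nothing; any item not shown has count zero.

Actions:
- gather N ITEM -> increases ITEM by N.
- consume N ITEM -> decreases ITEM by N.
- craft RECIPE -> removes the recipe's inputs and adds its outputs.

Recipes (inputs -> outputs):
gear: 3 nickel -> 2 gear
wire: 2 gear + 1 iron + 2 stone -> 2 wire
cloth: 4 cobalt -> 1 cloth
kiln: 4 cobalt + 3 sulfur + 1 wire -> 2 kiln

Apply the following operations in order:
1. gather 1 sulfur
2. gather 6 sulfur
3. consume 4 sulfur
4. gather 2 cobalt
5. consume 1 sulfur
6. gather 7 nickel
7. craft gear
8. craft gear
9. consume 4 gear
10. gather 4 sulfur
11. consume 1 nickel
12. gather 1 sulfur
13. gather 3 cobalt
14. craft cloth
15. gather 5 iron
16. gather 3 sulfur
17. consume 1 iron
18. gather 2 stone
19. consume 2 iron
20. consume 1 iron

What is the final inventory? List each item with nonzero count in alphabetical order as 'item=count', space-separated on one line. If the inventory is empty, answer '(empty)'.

Answer: cloth=1 cobalt=1 iron=1 stone=2 sulfur=10

Derivation:
After 1 (gather 1 sulfur): sulfur=1
After 2 (gather 6 sulfur): sulfur=7
After 3 (consume 4 sulfur): sulfur=3
After 4 (gather 2 cobalt): cobalt=2 sulfur=3
After 5 (consume 1 sulfur): cobalt=2 sulfur=2
After 6 (gather 7 nickel): cobalt=2 nickel=7 sulfur=2
After 7 (craft gear): cobalt=2 gear=2 nickel=4 sulfur=2
After 8 (craft gear): cobalt=2 gear=4 nickel=1 sulfur=2
After 9 (consume 4 gear): cobalt=2 nickel=1 sulfur=2
After 10 (gather 4 sulfur): cobalt=2 nickel=1 sulfur=6
After 11 (consume 1 nickel): cobalt=2 sulfur=6
After 12 (gather 1 sulfur): cobalt=2 sulfur=7
After 13 (gather 3 cobalt): cobalt=5 sulfur=7
After 14 (craft cloth): cloth=1 cobalt=1 sulfur=7
After 15 (gather 5 iron): cloth=1 cobalt=1 iron=5 sulfur=7
After 16 (gather 3 sulfur): cloth=1 cobalt=1 iron=5 sulfur=10
After 17 (consume 1 iron): cloth=1 cobalt=1 iron=4 sulfur=10
After 18 (gather 2 stone): cloth=1 cobalt=1 iron=4 stone=2 sulfur=10
After 19 (consume 2 iron): cloth=1 cobalt=1 iron=2 stone=2 sulfur=10
After 20 (consume 1 iron): cloth=1 cobalt=1 iron=1 stone=2 sulfur=10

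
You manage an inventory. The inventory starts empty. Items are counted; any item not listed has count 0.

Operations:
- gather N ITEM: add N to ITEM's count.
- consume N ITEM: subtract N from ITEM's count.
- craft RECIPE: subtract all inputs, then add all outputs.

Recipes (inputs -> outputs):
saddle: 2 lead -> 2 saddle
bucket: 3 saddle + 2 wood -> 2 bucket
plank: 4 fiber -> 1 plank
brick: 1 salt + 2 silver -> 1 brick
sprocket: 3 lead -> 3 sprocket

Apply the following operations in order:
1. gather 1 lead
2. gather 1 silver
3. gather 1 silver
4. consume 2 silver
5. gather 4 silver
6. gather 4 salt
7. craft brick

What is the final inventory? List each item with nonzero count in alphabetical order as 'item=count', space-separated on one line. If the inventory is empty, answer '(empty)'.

Answer: brick=1 lead=1 salt=3 silver=2

Derivation:
After 1 (gather 1 lead): lead=1
After 2 (gather 1 silver): lead=1 silver=1
After 3 (gather 1 silver): lead=1 silver=2
After 4 (consume 2 silver): lead=1
After 5 (gather 4 silver): lead=1 silver=4
After 6 (gather 4 salt): lead=1 salt=4 silver=4
After 7 (craft brick): brick=1 lead=1 salt=3 silver=2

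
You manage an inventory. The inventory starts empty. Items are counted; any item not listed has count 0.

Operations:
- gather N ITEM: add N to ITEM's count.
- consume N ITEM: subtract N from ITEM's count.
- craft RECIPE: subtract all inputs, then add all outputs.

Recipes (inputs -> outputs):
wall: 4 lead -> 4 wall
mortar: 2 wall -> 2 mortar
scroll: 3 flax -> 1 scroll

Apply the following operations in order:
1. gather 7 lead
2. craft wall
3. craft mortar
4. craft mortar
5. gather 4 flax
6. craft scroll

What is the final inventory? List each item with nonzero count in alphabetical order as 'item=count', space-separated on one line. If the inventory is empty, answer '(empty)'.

After 1 (gather 7 lead): lead=7
After 2 (craft wall): lead=3 wall=4
After 3 (craft mortar): lead=3 mortar=2 wall=2
After 4 (craft mortar): lead=3 mortar=4
After 5 (gather 4 flax): flax=4 lead=3 mortar=4
After 6 (craft scroll): flax=1 lead=3 mortar=4 scroll=1

Answer: flax=1 lead=3 mortar=4 scroll=1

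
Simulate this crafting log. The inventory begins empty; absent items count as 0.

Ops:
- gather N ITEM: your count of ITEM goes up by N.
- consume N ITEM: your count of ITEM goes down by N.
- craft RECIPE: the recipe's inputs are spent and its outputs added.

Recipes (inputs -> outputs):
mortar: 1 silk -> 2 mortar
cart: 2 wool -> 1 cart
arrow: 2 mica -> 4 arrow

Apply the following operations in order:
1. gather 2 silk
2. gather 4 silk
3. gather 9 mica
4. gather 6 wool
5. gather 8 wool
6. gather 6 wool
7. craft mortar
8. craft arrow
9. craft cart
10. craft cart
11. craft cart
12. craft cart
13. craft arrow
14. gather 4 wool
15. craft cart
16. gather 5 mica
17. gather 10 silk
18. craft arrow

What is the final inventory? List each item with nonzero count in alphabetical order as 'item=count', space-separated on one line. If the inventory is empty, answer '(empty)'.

After 1 (gather 2 silk): silk=2
After 2 (gather 4 silk): silk=6
After 3 (gather 9 mica): mica=9 silk=6
After 4 (gather 6 wool): mica=9 silk=6 wool=6
After 5 (gather 8 wool): mica=9 silk=6 wool=14
After 6 (gather 6 wool): mica=9 silk=6 wool=20
After 7 (craft mortar): mica=9 mortar=2 silk=5 wool=20
After 8 (craft arrow): arrow=4 mica=7 mortar=2 silk=5 wool=20
After 9 (craft cart): arrow=4 cart=1 mica=7 mortar=2 silk=5 wool=18
After 10 (craft cart): arrow=4 cart=2 mica=7 mortar=2 silk=5 wool=16
After 11 (craft cart): arrow=4 cart=3 mica=7 mortar=2 silk=5 wool=14
After 12 (craft cart): arrow=4 cart=4 mica=7 mortar=2 silk=5 wool=12
After 13 (craft arrow): arrow=8 cart=4 mica=5 mortar=2 silk=5 wool=12
After 14 (gather 4 wool): arrow=8 cart=4 mica=5 mortar=2 silk=5 wool=16
After 15 (craft cart): arrow=8 cart=5 mica=5 mortar=2 silk=5 wool=14
After 16 (gather 5 mica): arrow=8 cart=5 mica=10 mortar=2 silk=5 wool=14
After 17 (gather 10 silk): arrow=8 cart=5 mica=10 mortar=2 silk=15 wool=14
After 18 (craft arrow): arrow=12 cart=5 mica=8 mortar=2 silk=15 wool=14

Answer: arrow=12 cart=5 mica=8 mortar=2 silk=15 wool=14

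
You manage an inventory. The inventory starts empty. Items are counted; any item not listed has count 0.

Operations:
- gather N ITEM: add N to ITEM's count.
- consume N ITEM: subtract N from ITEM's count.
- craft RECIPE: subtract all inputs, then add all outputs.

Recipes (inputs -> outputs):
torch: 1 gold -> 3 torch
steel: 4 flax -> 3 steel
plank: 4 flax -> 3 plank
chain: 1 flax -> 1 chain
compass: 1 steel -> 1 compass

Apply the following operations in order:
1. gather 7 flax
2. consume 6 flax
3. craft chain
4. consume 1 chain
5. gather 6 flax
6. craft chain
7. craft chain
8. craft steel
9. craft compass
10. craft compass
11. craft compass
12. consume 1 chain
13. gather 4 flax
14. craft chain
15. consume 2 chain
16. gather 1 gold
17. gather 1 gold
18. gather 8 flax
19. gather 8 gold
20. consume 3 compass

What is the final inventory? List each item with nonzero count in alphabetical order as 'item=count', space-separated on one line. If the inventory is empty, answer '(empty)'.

After 1 (gather 7 flax): flax=7
After 2 (consume 6 flax): flax=1
After 3 (craft chain): chain=1
After 4 (consume 1 chain): (empty)
After 5 (gather 6 flax): flax=6
After 6 (craft chain): chain=1 flax=5
After 7 (craft chain): chain=2 flax=4
After 8 (craft steel): chain=2 steel=3
After 9 (craft compass): chain=2 compass=1 steel=2
After 10 (craft compass): chain=2 compass=2 steel=1
After 11 (craft compass): chain=2 compass=3
After 12 (consume 1 chain): chain=1 compass=3
After 13 (gather 4 flax): chain=1 compass=3 flax=4
After 14 (craft chain): chain=2 compass=3 flax=3
After 15 (consume 2 chain): compass=3 flax=3
After 16 (gather 1 gold): compass=3 flax=3 gold=1
After 17 (gather 1 gold): compass=3 flax=3 gold=2
After 18 (gather 8 flax): compass=3 flax=11 gold=2
After 19 (gather 8 gold): compass=3 flax=11 gold=10
After 20 (consume 3 compass): flax=11 gold=10

Answer: flax=11 gold=10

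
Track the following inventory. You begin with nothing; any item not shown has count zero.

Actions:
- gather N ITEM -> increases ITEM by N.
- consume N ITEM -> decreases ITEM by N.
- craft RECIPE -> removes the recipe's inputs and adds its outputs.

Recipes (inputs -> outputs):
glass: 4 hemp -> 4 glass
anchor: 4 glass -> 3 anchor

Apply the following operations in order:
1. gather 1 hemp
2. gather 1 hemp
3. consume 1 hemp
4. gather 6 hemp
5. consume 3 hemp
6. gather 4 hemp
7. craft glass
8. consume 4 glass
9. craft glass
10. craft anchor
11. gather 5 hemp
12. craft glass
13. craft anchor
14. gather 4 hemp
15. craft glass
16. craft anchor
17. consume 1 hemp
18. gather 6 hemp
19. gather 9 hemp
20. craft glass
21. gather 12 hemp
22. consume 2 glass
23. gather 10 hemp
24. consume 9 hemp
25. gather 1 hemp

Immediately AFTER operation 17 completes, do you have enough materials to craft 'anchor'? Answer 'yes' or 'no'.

Answer: no

Derivation:
After 1 (gather 1 hemp): hemp=1
After 2 (gather 1 hemp): hemp=2
After 3 (consume 1 hemp): hemp=1
After 4 (gather 6 hemp): hemp=7
After 5 (consume 3 hemp): hemp=4
After 6 (gather 4 hemp): hemp=8
After 7 (craft glass): glass=4 hemp=4
After 8 (consume 4 glass): hemp=4
After 9 (craft glass): glass=4
After 10 (craft anchor): anchor=3
After 11 (gather 5 hemp): anchor=3 hemp=5
After 12 (craft glass): anchor=3 glass=4 hemp=1
After 13 (craft anchor): anchor=6 hemp=1
After 14 (gather 4 hemp): anchor=6 hemp=5
After 15 (craft glass): anchor=6 glass=4 hemp=1
After 16 (craft anchor): anchor=9 hemp=1
After 17 (consume 1 hemp): anchor=9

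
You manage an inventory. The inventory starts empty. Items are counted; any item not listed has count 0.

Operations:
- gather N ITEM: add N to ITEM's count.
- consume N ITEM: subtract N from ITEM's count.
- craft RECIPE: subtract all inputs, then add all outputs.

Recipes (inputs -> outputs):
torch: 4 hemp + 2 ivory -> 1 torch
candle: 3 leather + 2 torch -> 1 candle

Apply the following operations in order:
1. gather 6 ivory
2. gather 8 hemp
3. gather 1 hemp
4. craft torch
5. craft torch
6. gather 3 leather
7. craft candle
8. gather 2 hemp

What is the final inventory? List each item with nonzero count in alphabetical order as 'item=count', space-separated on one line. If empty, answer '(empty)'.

Answer: candle=1 hemp=3 ivory=2

Derivation:
After 1 (gather 6 ivory): ivory=6
After 2 (gather 8 hemp): hemp=8 ivory=6
After 3 (gather 1 hemp): hemp=9 ivory=6
After 4 (craft torch): hemp=5 ivory=4 torch=1
After 5 (craft torch): hemp=1 ivory=2 torch=2
After 6 (gather 3 leather): hemp=1 ivory=2 leather=3 torch=2
After 7 (craft candle): candle=1 hemp=1 ivory=2
After 8 (gather 2 hemp): candle=1 hemp=3 ivory=2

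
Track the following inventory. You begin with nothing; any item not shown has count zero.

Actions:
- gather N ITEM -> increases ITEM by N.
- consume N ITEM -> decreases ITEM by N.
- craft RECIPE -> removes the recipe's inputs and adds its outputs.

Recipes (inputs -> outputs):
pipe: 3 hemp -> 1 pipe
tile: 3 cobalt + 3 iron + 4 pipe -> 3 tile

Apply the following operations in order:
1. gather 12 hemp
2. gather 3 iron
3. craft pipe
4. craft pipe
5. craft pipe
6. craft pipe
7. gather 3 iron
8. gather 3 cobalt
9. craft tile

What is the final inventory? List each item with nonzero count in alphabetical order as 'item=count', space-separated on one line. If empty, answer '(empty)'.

Answer: iron=3 tile=3

Derivation:
After 1 (gather 12 hemp): hemp=12
After 2 (gather 3 iron): hemp=12 iron=3
After 3 (craft pipe): hemp=9 iron=3 pipe=1
After 4 (craft pipe): hemp=6 iron=3 pipe=2
After 5 (craft pipe): hemp=3 iron=3 pipe=3
After 6 (craft pipe): iron=3 pipe=4
After 7 (gather 3 iron): iron=6 pipe=4
After 8 (gather 3 cobalt): cobalt=3 iron=6 pipe=4
After 9 (craft tile): iron=3 tile=3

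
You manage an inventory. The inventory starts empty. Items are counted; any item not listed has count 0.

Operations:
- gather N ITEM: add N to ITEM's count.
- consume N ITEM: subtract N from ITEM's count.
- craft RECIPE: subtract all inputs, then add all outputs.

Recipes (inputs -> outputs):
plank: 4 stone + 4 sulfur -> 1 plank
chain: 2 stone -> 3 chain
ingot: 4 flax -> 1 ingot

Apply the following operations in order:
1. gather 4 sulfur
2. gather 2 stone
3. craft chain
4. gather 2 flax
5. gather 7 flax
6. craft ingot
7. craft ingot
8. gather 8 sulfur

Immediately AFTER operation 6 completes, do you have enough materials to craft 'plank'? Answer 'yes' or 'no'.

Answer: no

Derivation:
After 1 (gather 4 sulfur): sulfur=4
After 2 (gather 2 stone): stone=2 sulfur=4
After 3 (craft chain): chain=3 sulfur=4
After 4 (gather 2 flax): chain=3 flax=2 sulfur=4
After 5 (gather 7 flax): chain=3 flax=9 sulfur=4
After 6 (craft ingot): chain=3 flax=5 ingot=1 sulfur=4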